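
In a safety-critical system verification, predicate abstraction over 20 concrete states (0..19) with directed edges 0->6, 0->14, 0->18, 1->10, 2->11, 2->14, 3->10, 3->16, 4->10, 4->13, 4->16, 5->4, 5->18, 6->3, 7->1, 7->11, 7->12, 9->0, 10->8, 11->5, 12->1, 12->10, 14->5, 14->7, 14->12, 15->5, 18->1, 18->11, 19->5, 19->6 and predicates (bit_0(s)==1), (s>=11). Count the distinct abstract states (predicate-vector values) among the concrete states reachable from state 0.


BFS from 0:
Concrete reachable: {0, 1, 3, 4, 5, 6, 7, 8, 10, 11, 12, 13, 14, 16, 18}
Abstract via predicates (bit_0(s)==1), (s>=11):
  (0,0) <- {0, 4, 6, 8, 10}
  (0,1) <- {12, 14, 16, 18}
  (1,0) <- {1, 3, 5, 7}
  (1,1) <- {11, 13}
Distinct abstract states = 4

4


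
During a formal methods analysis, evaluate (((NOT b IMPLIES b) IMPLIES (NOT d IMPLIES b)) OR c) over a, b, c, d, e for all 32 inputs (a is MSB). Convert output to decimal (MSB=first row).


Formula: (((NOT b IMPLIES b) IMPLIES (NOT d IMPLIES b)) OR c) over a, b, c, d, e (32 rows)
Evaluate each row (bits = a,b,c,d,e, MSB first):
  row 0 [00000]: (((NOT 0 IMPLIES 0) IMPLIES (NOT 0 IMPLIES 0)) OR 0) -> 1
  row 1 [00001]: (((NOT 0 IMPLIES 0) IMPLIES (NOT 0 IMPLIES 0)) OR 0) -> 1
  row 2 [00010]: (((NOT 0 IMPLIES 0) IMPLIES (NOT 1 IMPLIES 0)) OR 0) -> 1
  row 3 [00011]: (((NOT 0 IMPLIES 0) IMPLIES (NOT 1 IMPLIES 0)) OR 0) -> 1
  row 4 [00100]: (((NOT 0 IMPLIES 0) IMPLIES (NOT 0 IMPLIES 0)) OR 1) -> 1
  row 5 [00101]: (((NOT 0 IMPLIES 0) IMPLIES (NOT 0 IMPLIES 0)) OR 1) -> 1
  row 6 [00110]: (((NOT 0 IMPLIES 0) IMPLIES (NOT 1 IMPLIES 0)) OR 1) -> 1
  row 7 [00111]: (((NOT 0 IMPLIES 0) IMPLIES (NOT 1 IMPLIES 0)) OR 1) -> 1
  row 8 [01000]: (((NOT 1 IMPLIES 1) IMPLIES (NOT 0 IMPLIES 1)) OR 0) -> 1
  row 9 [01001]: (((NOT 1 IMPLIES 1) IMPLIES (NOT 0 IMPLIES 1)) OR 0) -> 1
  row 10 [01010]: (((NOT 1 IMPLIES 1) IMPLIES (NOT 1 IMPLIES 1)) OR 0) -> 1
  row 11 [01011]: (((NOT 1 IMPLIES 1) IMPLIES (NOT 1 IMPLIES 1)) OR 0) -> 1
  row 12 [01100]: (((NOT 1 IMPLIES 1) IMPLIES (NOT 0 IMPLIES 1)) OR 1) -> 1
  row 13 [01101]: (((NOT 1 IMPLIES 1) IMPLIES (NOT 0 IMPLIES 1)) OR 1) -> 1
  row 14 [01110]: (((NOT 1 IMPLIES 1) IMPLIES (NOT 1 IMPLIES 1)) OR 1) -> 1
  row 15 [01111]: (((NOT 1 IMPLIES 1) IMPLIES (NOT 1 IMPLIES 1)) OR 1) -> 1
  row 16 [10000]: (((NOT 0 IMPLIES 0) IMPLIES (NOT 0 IMPLIES 0)) OR 0) -> 1
  row 17 [10001]: (((NOT 0 IMPLIES 0) IMPLIES (NOT 0 IMPLIES 0)) OR 0) -> 1
  row 18 [10010]: (((NOT 0 IMPLIES 0) IMPLIES (NOT 1 IMPLIES 0)) OR 0) -> 1
  row 19 [10011]: (((NOT 0 IMPLIES 0) IMPLIES (NOT 1 IMPLIES 0)) OR 0) -> 1
  row 20 [10100]: (((NOT 0 IMPLIES 0) IMPLIES (NOT 0 IMPLIES 0)) OR 1) -> 1
  row 21 [10101]: (((NOT 0 IMPLIES 0) IMPLIES (NOT 0 IMPLIES 0)) OR 1) -> 1
  row 22 [10110]: (((NOT 0 IMPLIES 0) IMPLIES (NOT 1 IMPLIES 0)) OR 1) -> 1
  row 23 [10111]: (((NOT 0 IMPLIES 0) IMPLIES (NOT 1 IMPLIES 0)) OR 1) -> 1
  row 24 [11000]: (((NOT 1 IMPLIES 1) IMPLIES (NOT 0 IMPLIES 1)) OR 0) -> 1
  row 25 [11001]: (((NOT 1 IMPLIES 1) IMPLIES (NOT 0 IMPLIES 1)) OR 0) -> 1
  row 26 [11010]: (((NOT 1 IMPLIES 1) IMPLIES (NOT 1 IMPLIES 1)) OR 0) -> 1
  row 27 [11011]: (((NOT 1 IMPLIES 1) IMPLIES (NOT 1 IMPLIES 1)) OR 0) -> 1
  row 28 [11100]: (((NOT 1 IMPLIES 1) IMPLIES (NOT 0 IMPLIES 1)) OR 1) -> 1
  row 29 [11101]: (((NOT 1 IMPLIES 1) IMPLIES (NOT 0 IMPLIES 1)) OR 1) -> 1
  row 30 [11110]: (((NOT 1 IMPLIES 1) IMPLIES (NOT 1 IMPLIES 1)) OR 1) -> 1
  row 31 [11111]: (((NOT 1 IMPLIES 1) IMPLIES (NOT 1 IMPLIES 1)) OR 1) -> 1
Full result column, 4 rows per line (a,b,c fixed per line; d,e runs 00..11 left to right):
  rows 0-3 [a,b,c=000]: 1111  = hex F
  rows 4-7 [a,b,c=001]: 1111  = hex F
  rows 8-11 [a,b,c=010]: 1111  = hex F
  rows 12-15 [a,b,c=011]: 1111  = hex F
  rows 16-19 [a,b,c=100]: 1111  = hex F
  rows 20-23 [a,b,c=101]: 1111  = hex F
  rows 24-27 [a,b,c=110]: 1111  = hex F
  rows 28-31 [a,b,c=111]: 1111  = hex F
Output column (row 0 .. row 31) = 11111111111111111111111111111111
Output column grouped in 4s = 1111 1111 1111 1111 1111 1111 1111 1111 = 0xFFFFFFFF
Convert to decimal digit by digit (value = value*16 + digit):
  F -> 15
  15*16 + 15 (F) = 255
  255*16 + 15 (F) = 4095
  4095*16 + 15 (F) = 65535
  65535*16 + 15 (F) = 1048575
  1048575*16 + 15 (F) = 16777215
  16777215*16 + 15 (F) = 268435455
  268435455*16 + 15 (F) = 4294967295
Decimal = 4294967295

4294967295


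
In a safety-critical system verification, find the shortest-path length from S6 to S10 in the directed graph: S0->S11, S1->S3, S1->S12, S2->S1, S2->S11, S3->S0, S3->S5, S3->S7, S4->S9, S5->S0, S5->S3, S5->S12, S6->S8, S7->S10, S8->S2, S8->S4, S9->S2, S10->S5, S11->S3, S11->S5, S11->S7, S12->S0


BFS layer-by-layer from S6:
  dist 0: {S6}
  dist 1: {S8}
  dist 2: {S2, S4}
  dist 3: {S1, S9, S11}
  dist 4: {S3, S5, S7, S12}
  dist 5: {S0, S10}
  -> S10 reached at distance 5
Shortest path length = 5

5


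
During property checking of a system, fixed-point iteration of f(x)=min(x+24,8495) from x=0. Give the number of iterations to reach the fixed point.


Step 1: x=0, cap=8495, increment=24
Step 2: x grows by 24 each step until capped at 8495; fixed point is x=8495
Step 3: iterations = ceil(8495/24) = 354

354


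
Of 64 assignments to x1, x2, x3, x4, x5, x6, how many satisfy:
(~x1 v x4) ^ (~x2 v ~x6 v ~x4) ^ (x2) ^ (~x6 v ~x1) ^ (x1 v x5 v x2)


CNF with 5 clauses over 6 vars (64 assignments).
An assignment satisfies CNF iff every clause has >=1 true literal.
Check each row (bits = x1,x2,x3,x4,x5,x6; clause T/F shown):
  row 0 [000000]: clauses=TTFTF -> 0
  row 1 [000001]: clauses=TTFTF -> 0
  row 2 [000010]: clauses=TTFTT -> 0
  row 3 [000011]: clauses=TTFTT -> 0
  row 4 [000100]: clauses=TTFTF -> 0
  (every remaining row is evaluated the same way; all 64 results are listed next)
Full result column, 8 rows per line (x1,x2,x3 fixed per line; x4,x5,x6 runs 000..111 left to right):
  rows 0-7 [x1,x2,x3=000]: 00000000  (ones: 0)
  rows 8-15 [x1,x2,x3=001]: 00000000  (ones: 0)
  rows 16-23 [x1,x2,x3=010]: 11111010  (ones: 6)
  rows 24-31 [x1,x2,x3=011]: 11111010  (ones: 6)
  rows 32-39 [x1,x2,x3=100]: 00000000  (ones: 0)
  rows 40-47 [x1,x2,x3=101]: 00000000  (ones: 0)
  rows 48-55 [x1,x2,x3=110]: 00001010  (ones: 2)
  rows 56-63 [x1,x2,x3=111]: 00001010  (ones: 2)
Satisfying assignments = 0+0+6+6+0+0+2+2 = 16

16


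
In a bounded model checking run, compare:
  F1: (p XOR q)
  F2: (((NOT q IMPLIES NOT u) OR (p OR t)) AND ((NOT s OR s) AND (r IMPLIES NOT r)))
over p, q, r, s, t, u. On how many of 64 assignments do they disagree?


F1 = (p XOR q)
F2 = (((NOT q IMPLIES NOT u) OR (p OR t)) AND ((NOT s OR s) AND (r IMPLIES NOT r)))
Evaluate both on each of 64 rows (bits = p,q,r,s,t,u):
  row 0 [000000]: F1=0 F2=1 (differ) -> 1
  row 1 [000001]: F1=0 F2=0 -> 0
  row 2 [000010]: F1=0 F2=1 (differ) -> 1
  row 3 [000011]: F1=0 F2=1 (differ) -> 1
  row 4 [000100]: F1=0 F2=1 (differ) -> 1
  (every remaining row is evaluated the same way; all 64 results are listed next)
Full result column, 8 rows per line (p,q,r fixed per line; s,t,u runs 000..111 left to right):
  rows 0-7 [p,q,r=000]: 10111011  (ones: 6)
  rows 8-15 [p,q,r=001]: 00000000  (ones: 0)
  rows 16-23 [p,q,r=010]: 00000000  (ones: 0)
  rows 24-31 [p,q,r=011]: 11111111  (ones: 8)
  rows 32-39 [p,q,r=100]: 00000000  (ones: 0)
  rows 40-47 [p,q,r=101]: 11111111  (ones: 8)
  rows 48-55 [p,q,r=110]: 11111111  (ones: 8)
  rows 56-63 [p,q,r=111]: 00000000  (ones: 0)
Disagreements = 6+0+0+8+0+8+8+0 = 30

30


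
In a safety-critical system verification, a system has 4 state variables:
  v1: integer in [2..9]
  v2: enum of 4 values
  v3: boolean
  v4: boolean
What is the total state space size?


State space = product of domain sizes of all variables.
Domain sizes:
  v1 (integer in [2..9]): 8
  v2 (enum of 4 values): 4
  v3 (boolean): 2
  v4 (boolean): 2
Product = 8 * 4 * 2 * 2 = 128

128


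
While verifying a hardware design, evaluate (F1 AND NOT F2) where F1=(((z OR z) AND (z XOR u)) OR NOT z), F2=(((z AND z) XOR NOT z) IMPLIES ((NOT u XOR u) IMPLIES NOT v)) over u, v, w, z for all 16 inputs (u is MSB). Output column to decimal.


F1 = (((z OR z) AND (z XOR u)) OR NOT z)
F2 = (((z AND z) XOR NOT z) IMPLIES ((NOT u XOR u) IMPLIES NOT v))
Counterexample to F1=>F2 is where F1=1 and F2=0.
Evaluate each row (bits = u,v,w,z, MSB first):
  row 0 [0000]: F1=1 F2=1 -> F1&~F2 -> 0
  row 1 [0001]: F1=1 F2=1 -> F1&~F2 -> 0
  row 2 [0010]: F1=1 F2=1 -> F1&~F2 -> 0
  row 3 [0011]: F1=1 F2=1 -> F1&~F2 -> 0
  row 4 [0100]: F1=1 F2=0 -> F1&~F2 -> 1
  row 5 [0101]: F1=1 F2=0 -> F1&~F2 -> 1
  row 6 [0110]: F1=1 F2=0 -> F1&~F2 -> 1
  row 7 [0111]: F1=1 F2=0 -> F1&~F2 -> 1
  row 8 [1000]: F1=1 F2=1 -> F1&~F2 -> 0
  row 9 [1001]: F1=0 F2=1 -> F1&~F2 -> 0
  row 10 [1010]: F1=1 F2=1 -> F1&~F2 -> 0
  row 11 [1011]: F1=0 F2=1 -> F1&~F2 -> 0
  row 12 [1100]: F1=1 F2=0 -> F1&~F2 -> 1
  row 13 [1101]: F1=0 F2=0 -> F1&~F2 -> 0
  row 14 [1110]: F1=1 F2=0 -> F1&~F2 -> 1
  row 15 [1111]: F1=0 F2=0 -> F1&~F2 -> 0
Full result column, 4 rows per line (u,v fixed per line; w,z runs 00..11 left to right):
  rows 0-3 [u,v=00]: 0000  = hex 0
  rows 4-7 [u,v=01]: 1111  = hex F
  rows 8-11 [u,v=10]: 0000  = hex 0
  rows 12-15 [u,v=11]: 1010  = hex A
Counterexample vector (row 0 .. row 15) = 0000111100001010
Output column grouped in 4s = 0000 1111 0000 1010 = 0x0F0A
Convert to decimal digit by digit (value = value*16 + digit):
  0 -> 0
  0*16 + 15 (F) = 15
  15*16 + 0 = 240
  240*16 + 10 (A) = 3850
Decimal = 3850

3850


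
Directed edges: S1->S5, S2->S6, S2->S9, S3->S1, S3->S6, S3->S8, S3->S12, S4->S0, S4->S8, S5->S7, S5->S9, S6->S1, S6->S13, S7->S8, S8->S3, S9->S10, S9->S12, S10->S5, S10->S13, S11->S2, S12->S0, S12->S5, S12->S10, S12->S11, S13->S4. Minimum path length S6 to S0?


BFS layer-by-layer from S6:
  dist 0: {S6}
  dist 1: {S1, S13}
  dist 2: {S4, S5}
  dist 3: {S0, S7, S8, S9}
  -> S0 reached at distance 3
Shortest path length = 3

3


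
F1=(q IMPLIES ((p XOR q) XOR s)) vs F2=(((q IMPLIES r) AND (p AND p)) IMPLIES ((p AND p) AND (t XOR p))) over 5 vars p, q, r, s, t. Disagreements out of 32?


F1 = (q IMPLIES ((p XOR q) XOR s))
F2 = (((q IMPLIES r) AND (p AND p)) IMPLIES ((p AND p) AND (t XOR p)))
Evaluate both on each of 32 rows (bits = p,q,r,s,t):
  row 0 [00000]: F1=1 F2=1 -> 0
  row 1 [00001]: F1=1 F2=1 -> 0
  row 2 [00010]: F1=1 F2=1 -> 0
  row 3 [00011]: F1=1 F2=1 -> 0
  row 4 [00100]: F1=1 F2=1 -> 0
  row 5 [00101]: F1=1 F2=1 -> 0
  row 6 [00110]: F1=1 F2=1 -> 0
  row 7 [00111]: F1=1 F2=1 -> 0
  row 8 [01000]: F1=1 F2=1 -> 0
  row 9 [01001]: F1=1 F2=1 -> 0
  row 10 [01010]: F1=0 F2=1 (differ) -> 1
  row 11 [01011]: F1=0 F2=1 (differ) -> 1
  row 12 [01100]: F1=1 F2=1 -> 0
  row 13 [01101]: F1=1 F2=1 -> 0
  row 14 [01110]: F1=0 F2=1 (differ) -> 1
  row 15 [01111]: F1=0 F2=1 (differ) -> 1
  row 16 [10000]: F1=1 F2=1 -> 0
  row 17 [10001]: F1=1 F2=0 (differ) -> 1
  row 18 [10010]: F1=1 F2=1 -> 0
  row 19 [10011]: F1=1 F2=0 (differ) -> 1
  row 20 [10100]: F1=1 F2=1 -> 0
  row 21 [10101]: F1=1 F2=0 (differ) -> 1
  row 22 [10110]: F1=1 F2=1 -> 0
  row 23 [10111]: F1=1 F2=0 (differ) -> 1
  row 24 [11000]: F1=0 F2=1 (differ) -> 1
  row 25 [11001]: F1=0 F2=1 (differ) -> 1
  row 26 [11010]: F1=1 F2=1 -> 0
  row 27 [11011]: F1=1 F2=1 -> 0
  row 28 [11100]: F1=0 F2=1 (differ) -> 1
  row 29 [11101]: F1=0 F2=0 -> 0
  row 30 [11110]: F1=1 F2=1 -> 0
  row 31 [11111]: F1=1 F2=0 (differ) -> 1
Full result column, 8 rows per line (p,q fixed per line; r,s,t runs 000..111 left to right):
  rows 0-7 [p,q=00]: 00000000  (ones: 0)
  rows 8-15 [p,q=01]: 00110011  (ones: 4)
  rows 16-23 [p,q=10]: 01010101  (ones: 4)
  rows 24-31 [p,q=11]: 11001001  (ones: 4)
Disagreements = 0+4+4+4 = 12

12


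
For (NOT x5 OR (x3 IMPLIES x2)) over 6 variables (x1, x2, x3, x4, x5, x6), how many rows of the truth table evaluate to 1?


Formula: (NOT x5 OR (x3 IMPLIES x2)) over 6 vars (64 rows)
Evaluate each row (x1, x2, x3, x4, x5, x6 as bits, MSB first):
  row 0 [000000]: (NOT 0 OR (0 IMPLIES 0)) -> 1
  row 1 [000001]: (NOT 0 OR (0 IMPLIES 0)) -> 1
  row 2 [000010]: (NOT 1 OR (0 IMPLIES 0)) -> 1
  row 3 [000011]: (NOT 1 OR (0 IMPLIES 0)) -> 1
  row 4 [000100]: (NOT 0 OR (0 IMPLIES 0)) -> 1
  (every remaining row is evaluated the same way; all 64 results are listed next)
Full result column, 8 rows per line (x1,x2,x3 fixed per line; x4,x5,x6 runs 000..111 left to right):
  rows 0-7 [x1,x2,x3=000]: 11111111  (ones: 8)
  rows 8-15 [x1,x2,x3=001]: 11001100  (ones: 4)
  rows 16-23 [x1,x2,x3=010]: 11111111  (ones: 8)
  rows 24-31 [x1,x2,x3=011]: 11111111  (ones: 8)
  rows 32-39 [x1,x2,x3=100]: 11111111  (ones: 8)
  rows 40-47 [x1,x2,x3=101]: 11001100  (ones: 4)
  rows 48-55 [x1,x2,x3=110]: 11111111  (ones: 8)
  rows 56-63 [x1,x2,x3=111]: 11111111  (ones: 8)
Count of 1-rows = 8+4+8+8+8+4+8+8 = 56

56


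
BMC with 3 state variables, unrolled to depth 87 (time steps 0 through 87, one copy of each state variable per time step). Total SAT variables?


BMC unrolls to depth k, creating one copy of each state var for steps 0..k.
Step count = 87 + 1 = 88 (steps 0 through 87)
Vars per step = 3
Total = 3 * 88 = 264

264


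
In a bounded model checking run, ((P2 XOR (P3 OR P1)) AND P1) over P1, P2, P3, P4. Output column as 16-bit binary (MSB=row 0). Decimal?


Formula: ((P2 XOR (P3 OR P1)) AND P1) over P1, P2, P3, P4 (16 rows)
Evaluate each row (bits = P1,P2,P3,P4, MSB first):
  row 0 [0000]: ((0 XOR (0 OR 0)) AND 0) -> 0
  row 1 [0001]: ((0 XOR (0 OR 0)) AND 0) -> 0
  row 2 [0010]: ((0 XOR (1 OR 0)) AND 0) -> 0
  row 3 [0011]: ((0 XOR (1 OR 0)) AND 0) -> 0
  row 4 [0100]: ((1 XOR (0 OR 0)) AND 0) -> 0
  row 5 [0101]: ((1 XOR (0 OR 0)) AND 0) -> 0
  row 6 [0110]: ((1 XOR (1 OR 0)) AND 0) -> 0
  row 7 [0111]: ((1 XOR (1 OR 0)) AND 0) -> 0
  row 8 [1000]: ((0 XOR (0 OR 1)) AND 1) -> 1
  row 9 [1001]: ((0 XOR (0 OR 1)) AND 1) -> 1
  row 10 [1010]: ((0 XOR (1 OR 1)) AND 1) -> 1
  row 11 [1011]: ((0 XOR (1 OR 1)) AND 1) -> 1
  row 12 [1100]: ((1 XOR (0 OR 1)) AND 1) -> 0
  row 13 [1101]: ((1 XOR (0 OR 1)) AND 1) -> 0
  row 14 [1110]: ((1 XOR (1 OR 1)) AND 1) -> 0
  row 15 [1111]: ((1 XOR (1 OR 1)) AND 1) -> 0
Full result column, 4 rows per line (P1,P2 fixed per line; P3,P4 runs 00..11 left to right):
  rows 0-3 [P1,P2=00]: 0000  = hex 0
  rows 4-7 [P1,P2=01]: 0000  = hex 0
  rows 8-11 [P1,P2=10]: 1111  = hex F
  rows 12-15 [P1,P2=11]: 0000  = hex 0
Output column (row 0 .. row 15) = 0000000011110000
Output column grouped in 4s = 0000 0000 1111 0000 = 0x00F0
Convert to decimal digit by digit (value = value*16 + digit):
  0 -> 0
  0*16 + 0 = 0
  0*16 + 15 (F) = 15
  15*16 + 0 = 240
Decimal = 240

240


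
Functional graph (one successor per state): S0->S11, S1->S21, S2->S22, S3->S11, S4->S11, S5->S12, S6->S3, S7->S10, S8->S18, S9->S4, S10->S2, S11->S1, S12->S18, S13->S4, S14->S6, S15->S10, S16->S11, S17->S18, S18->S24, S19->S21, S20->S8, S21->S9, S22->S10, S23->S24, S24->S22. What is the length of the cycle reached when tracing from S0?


Trace from S0 until a state repeats:
  S0 -> S11 -> S1 -> S21 -> S9 -> S4 -> S11
S11 first seen at step 1, revisited at step 6.
Cycle length = 6 - 1 = 5

5


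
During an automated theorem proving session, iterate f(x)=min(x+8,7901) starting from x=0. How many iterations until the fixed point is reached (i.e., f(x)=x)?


Step 1: x=0, cap=7901, increment=8
Step 2: x grows by 8 each step until capped at 7901; fixed point is x=7901
Step 3: iterations = ceil(7901/8) = 988

988


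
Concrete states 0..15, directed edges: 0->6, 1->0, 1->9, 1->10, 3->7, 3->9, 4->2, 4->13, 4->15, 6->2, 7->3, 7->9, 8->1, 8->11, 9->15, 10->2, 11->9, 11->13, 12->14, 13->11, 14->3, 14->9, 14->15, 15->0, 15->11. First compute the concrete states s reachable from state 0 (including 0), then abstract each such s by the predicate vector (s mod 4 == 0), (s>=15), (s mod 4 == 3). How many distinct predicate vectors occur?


BFS from 0:
Concrete reachable: {0, 2, 6}
Abstract via predicates (s mod 4 == 0), (s>=15), (s mod 4 == 3):
  (0,0,0) <- {2, 6}
  (1,0,0) <- {0}
Distinct abstract states = 2

2


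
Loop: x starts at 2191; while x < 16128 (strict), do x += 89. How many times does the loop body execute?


Step 1: x goes from 2191 toward 16128 by 89; the body runs while x<16128, so iterations = ceil((bound-start)/step)
Step 2: Distance=13937
Step 3: ceil(13937/89)=157

157


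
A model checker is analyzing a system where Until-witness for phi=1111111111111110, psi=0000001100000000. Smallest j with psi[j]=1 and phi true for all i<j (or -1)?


(phi U psi) at 0: need smallest j with psi[j]=1 and phi[i]=1 for all i in [0,j).
Scan from step 0:
  step 0: phi=1, psi=0 -> continue
  step 1: phi=1, psi=0 -> continue
  step 2: phi=1, psi=0 -> continue
  step 3: phi=1, psi=0 -> continue
  step 6: psi=1 and phi held for [0,6) -> witness found
Witness step = 6

6


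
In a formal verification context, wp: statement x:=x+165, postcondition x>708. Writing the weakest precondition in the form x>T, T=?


Formula: wp(x:=E, P) = P[E/x] (substitute E for x in postcondition)
Step 1: Postcondition: x>708
Step 2: Substitute x+165 for x: x+165>708
Step 3: Solve for x: x > 708-165 = 543

543


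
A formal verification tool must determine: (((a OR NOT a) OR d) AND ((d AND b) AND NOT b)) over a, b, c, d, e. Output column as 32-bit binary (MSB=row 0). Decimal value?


Formula: (((a OR NOT a) OR d) AND ((d AND b) AND NOT b)) over a, b, c, d, e (32 rows)
Evaluate each row (bits = a,b,c,d,e, MSB first):
  row 0 [00000]: (((0 OR NOT 0) OR 0) AND ((0 AND 0) AND NOT 0)) -> 0
  row 1 [00001]: (((0 OR NOT 0) OR 0) AND ((0 AND 0) AND NOT 0)) -> 0
  row 2 [00010]: (((0 OR NOT 0) OR 1) AND ((1 AND 0) AND NOT 0)) -> 0
  row 3 [00011]: (((0 OR NOT 0) OR 1) AND ((1 AND 0) AND NOT 0)) -> 0
  row 4 [00100]: (((0 OR NOT 0) OR 0) AND ((0 AND 0) AND NOT 0)) -> 0
  row 5 [00101]: (((0 OR NOT 0) OR 0) AND ((0 AND 0) AND NOT 0)) -> 0
  row 6 [00110]: (((0 OR NOT 0) OR 1) AND ((1 AND 0) AND NOT 0)) -> 0
  row 7 [00111]: (((0 OR NOT 0) OR 1) AND ((1 AND 0) AND NOT 0)) -> 0
  row 8 [01000]: (((0 OR NOT 0) OR 0) AND ((0 AND 1) AND NOT 1)) -> 0
  row 9 [01001]: (((0 OR NOT 0) OR 0) AND ((0 AND 1) AND NOT 1)) -> 0
  row 10 [01010]: (((0 OR NOT 0) OR 1) AND ((1 AND 1) AND NOT 1)) -> 0
  row 11 [01011]: (((0 OR NOT 0) OR 1) AND ((1 AND 1) AND NOT 1)) -> 0
  row 12 [01100]: (((0 OR NOT 0) OR 0) AND ((0 AND 1) AND NOT 1)) -> 0
  row 13 [01101]: (((0 OR NOT 0) OR 0) AND ((0 AND 1) AND NOT 1)) -> 0
  row 14 [01110]: (((0 OR NOT 0) OR 1) AND ((1 AND 1) AND NOT 1)) -> 0
  row 15 [01111]: (((0 OR NOT 0) OR 1) AND ((1 AND 1) AND NOT 1)) -> 0
  row 16 [10000]: (((1 OR NOT 1) OR 0) AND ((0 AND 0) AND NOT 0)) -> 0
  row 17 [10001]: (((1 OR NOT 1) OR 0) AND ((0 AND 0) AND NOT 0)) -> 0
  row 18 [10010]: (((1 OR NOT 1) OR 1) AND ((1 AND 0) AND NOT 0)) -> 0
  row 19 [10011]: (((1 OR NOT 1) OR 1) AND ((1 AND 0) AND NOT 0)) -> 0
  row 20 [10100]: (((1 OR NOT 1) OR 0) AND ((0 AND 0) AND NOT 0)) -> 0
  row 21 [10101]: (((1 OR NOT 1) OR 0) AND ((0 AND 0) AND NOT 0)) -> 0
  row 22 [10110]: (((1 OR NOT 1) OR 1) AND ((1 AND 0) AND NOT 0)) -> 0
  row 23 [10111]: (((1 OR NOT 1) OR 1) AND ((1 AND 0) AND NOT 0)) -> 0
  row 24 [11000]: (((1 OR NOT 1) OR 0) AND ((0 AND 1) AND NOT 1)) -> 0
  row 25 [11001]: (((1 OR NOT 1) OR 0) AND ((0 AND 1) AND NOT 1)) -> 0
  row 26 [11010]: (((1 OR NOT 1) OR 1) AND ((1 AND 1) AND NOT 1)) -> 0
  row 27 [11011]: (((1 OR NOT 1) OR 1) AND ((1 AND 1) AND NOT 1)) -> 0
  row 28 [11100]: (((1 OR NOT 1) OR 0) AND ((0 AND 1) AND NOT 1)) -> 0
  row 29 [11101]: (((1 OR NOT 1) OR 0) AND ((0 AND 1) AND NOT 1)) -> 0
  row 30 [11110]: (((1 OR NOT 1) OR 1) AND ((1 AND 1) AND NOT 1)) -> 0
  row 31 [11111]: (((1 OR NOT 1) OR 1) AND ((1 AND 1) AND NOT 1)) -> 0
Full result column, 4 rows per line (a,b,c fixed per line; d,e runs 00..11 left to right):
  rows 0-3 [a,b,c=000]: 0000  = hex 0
  rows 4-7 [a,b,c=001]: 0000  = hex 0
  rows 8-11 [a,b,c=010]: 0000  = hex 0
  rows 12-15 [a,b,c=011]: 0000  = hex 0
  rows 16-19 [a,b,c=100]: 0000  = hex 0
  rows 20-23 [a,b,c=101]: 0000  = hex 0
  rows 24-27 [a,b,c=110]: 0000  = hex 0
  rows 28-31 [a,b,c=111]: 0000  = hex 0
Output column (row 0 .. row 31) = 00000000000000000000000000000000
Output column grouped in 4s = 0000 0000 0000 0000 0000 0000 0000 0000 = 0x00000000
Convert to decimal digit by digit (value = value*16 + digit):
  0 -> 0
  0*16 + 0 = 0
  0*16 + 0 = 0
  0*16 + 0 = 0
  0*16 + 0 = 0
  0*16 + 0 = 0
  0*16 + 0 = 0
  0*16 + 0 = 0
Decimal = 0

0


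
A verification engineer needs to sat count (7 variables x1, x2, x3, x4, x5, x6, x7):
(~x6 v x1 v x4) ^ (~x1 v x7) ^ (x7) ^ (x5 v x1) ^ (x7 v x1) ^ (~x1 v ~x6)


CNF with 6 clauses over 7 vars (128 assignments).
An assignment satisfies CNF iff every clause has >=1 true literal.
Check each row (bits = x1,x2,x3,x4,x5,x6,x7; clause T/F shown):
  row 0 [0000000]: clauses=TTFFFT -> 0
  row 1 [0000001]: clauses=TTTFTT -> 0
  row 2 [0000010]: clauses=FTFFFT -> 0
  row 3 [0000011]: clauses=FTTFTT -> 0
  row 4 [0000100]: clauses=TTFTFT -> 0
  (every remaining row is evaluated the same way; all 128 results are listed next)
Full result column, 8 rows per line (x1,x2,x3,x4 fixed per line; x5,x6,x7 runs 000..111 left to right):
  rows 0-7 [x1,x2,x3,x4=0000]: 00000100  (ones: 1)
  rows 8-15 [x1,x2,x3,x4=0001]: 00000101  (ones: 2)
  rows 16-23 [x1,x2,x3,x4=0010]: 00000100  (ones: 1)
  rows 24-31 [x1,x2,x3,x4=0011]: 00000101  (ones: 2)
  rows 32-39 [x1,x2,x3,x4=0100]: 00000100  (ones: 1)
  rows 40-47 [x1,x2,x3,x4=0101]: 00000101  (ones: 2)
  rows 48-55 [x1,x2,x3,x4=0110]: 00000100  (ones: 1)
  rows 56-63 [x1,x2,x3,x4=0111]: 00000101  (ones: 2)
  rows 64-71 [x1,x2,x3,x4=1000]: 01000100  (ones: 2)
  rows 72-79 [x1,x2,x3,x4=1001]: 01000100  (ones: 2)
  rows 80-87 [x1,x2,x3,x4=1010]: 01000100  (ones: 2)
  rows 88-95 [x1,x2,x3,x4=1011]: 01000100  (ones: 2)
  rows 96-103 [x1,x2,x3,x4=1100]: 01000100  (ones: 2)
  rows 104-111 [x1,x2,x3,x4=1101]: 01000100  (ones: 2)
  rows 112-119 [x1,x2,x3,x4=1110]: 01000100  (ones: 2)
  rows 120-127 [x1,x2,x3,x4=1111]: 01000100  (ones: 2)
Satisfying assignments = 1+2+1+2+1+2+1+2+2+2+2+2+2+2+2+2 = 28

28


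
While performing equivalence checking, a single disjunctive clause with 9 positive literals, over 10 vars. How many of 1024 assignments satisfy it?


Step 1: Total=2^10=1024
Step 2: Unsat when all 9 false: 2^1=2
Step 3: Sat=1024-2=1022

1022


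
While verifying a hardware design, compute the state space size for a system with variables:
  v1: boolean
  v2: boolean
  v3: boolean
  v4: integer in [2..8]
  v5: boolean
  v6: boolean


State space = product of domain sizes of all variables.
Domain sizes:
  v1 (boolean): 2
  v2 (boolean): 2
  v3 (boolean): 2
  v4 (integer in [2..8]): 7
  v5 (boolean): 2
  v6 (boolean): 2
Product = 2 * 2 * 2 * 7 * 2 * 2 = 224

224


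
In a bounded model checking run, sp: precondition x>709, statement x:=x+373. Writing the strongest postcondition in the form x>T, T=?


Formula: sp(P, x:=E) = exists old_x. (x = E[old_x/x]) AND P[old_x/x] (old_x is the value of x before the assignment; eliminate old_x by solving x = E[old_x/x] for old_x)
Step 1: Precondition P: x>709, i.e. old_x > 709
Step 2: Assignment gives x = old_x + 373, so old_x = x - 373
Step 3: Substitute into P: x - 373 > 709
Step 4: Simplify: x > 709+373 = 1082

1082


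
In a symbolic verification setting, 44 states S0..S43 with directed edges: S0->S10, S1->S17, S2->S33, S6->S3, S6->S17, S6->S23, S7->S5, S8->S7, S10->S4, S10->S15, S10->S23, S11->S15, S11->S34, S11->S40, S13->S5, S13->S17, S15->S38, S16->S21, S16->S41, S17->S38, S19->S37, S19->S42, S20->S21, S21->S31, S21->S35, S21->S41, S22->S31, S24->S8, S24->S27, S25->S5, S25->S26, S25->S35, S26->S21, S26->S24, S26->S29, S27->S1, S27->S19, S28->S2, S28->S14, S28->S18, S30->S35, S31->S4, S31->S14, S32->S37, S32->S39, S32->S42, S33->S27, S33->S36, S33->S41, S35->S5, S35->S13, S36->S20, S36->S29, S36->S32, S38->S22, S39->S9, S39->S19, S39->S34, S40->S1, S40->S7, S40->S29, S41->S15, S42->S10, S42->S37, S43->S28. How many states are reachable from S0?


BFS from S0:
  layer 0: {S0}
  layer 1: {S10}
  layer 2: {S4, S15, S23}
  layer 3: {S38}
  layer 4: {S22}
  layer 5: {S31}
  layer 6: {S14}
Reachable set: {S0, S4, S10, S14, S15, S22, S23, S31, S38}
Count = 9

9


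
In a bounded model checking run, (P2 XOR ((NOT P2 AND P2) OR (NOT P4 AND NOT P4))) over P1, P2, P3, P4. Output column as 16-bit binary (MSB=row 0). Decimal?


Formula: (P2 XOR ((NOT P2 AND P2) OR (NOT P4 AND NOT P4))) over P1, P2, P3, P4 (16 rows)
Evaluate each row (bits = P1,P2,P3,P4, MSB first):
  row 0 [0000]: (0 XOR ((NOT 0 AND 0) OR (NOT 0 AND NOT 0))) -> 1
  row 1 [0001]: (0 XOR ((NOT 0 AND 0) OR (NOT 1 AND NOT 1))) -> 0
  row 2 [0010]: (0 XOR ((NOT 0 AND 0) OR (NOT 0 AND NOT 0))) -> 1
  row 3 [0011]: (0 XOR ((NOT 0 AND 0) OR (NOT 1 AND NOT 1))) -> 0
  row 4 [0100]: (1 XOR ((NOT 1 AND 1) OR (NOT 0 AND NOT 0))) -> 0
  row 5 [0101]: (1 XOR ((NOT 1 AND 1) OR (NOT 1 AND NOT 1))) -> 1
  row 6 [0110]: (1 XOR ((NOT 1 AND 1) OR (NOT 0 AND NOT 0))) -> 0
  row 7 [0111]: (1 XOR ((NOT 1 AND 1) OR (NOT 1 AND NOT 1))) -> 1
  row 8 [1000]: (0 XOR ((NOT 0 AND 0) OR (NOT 0 AND NOT 0))) -> 1
  row 9 [1001]: (0 XOR ((NOT 0 AND 0) OR (NOT 1 AND NOT 1))) -> 0
  row 10 [1010]: (0 XOR ((NOT 0 AND 0) OR (NOT 0 AND NOT 0))) -> 1
  row 11 [1011]: (0 XOR ((NOT 0 AND 0) OR (NOT 1 AND NOT 1))) -> 0
  row 12 [1100]: (1 XOR ((NOT 1 AND 1) OR (NOT 0 AND NOT 0))) -> 0
  row 13 [1101]: (1 XOR ((NOT 1 AND 1) OR (NOT 1 AND NOT 1))) -> 1
  row 14 [1110]: (1 XOR ((NOT 1 AND 1) OR (NOT 0 AND NOT 0))) -> 0
  row 15 [1111]: (1 XOR ((NOT 1 AND 1) OR (NOT 1 AND NOT 1))) -> 1
Full result column, 4 rows per line (P1,P2 fixed per line; P3,P4 runs 00..11 left to right):
  rows 0-3 [P1,P2=00]: 1010  = hex A
  rows 4-7 [P1,P2=01]: 0101  = hex 5
  rows 8-11 [P1,P2=10]: 1010  = hex A
  rows 12-15 [P1,P2=11]: 0101  = hex 5
Output column (row 0 .. row 15) = 1010010110100101
Output column grouped in 4s = 1010 0101 1010 0101 = 0xA5A5
Convert to decimal digit by digit (value = value*16 + digit):
  A -> 10
  10*16 + 5 = 165
  165*16 + 10 (A) = 2650
  2650*16 + 5 = 42405
Decimal = 42405

42405


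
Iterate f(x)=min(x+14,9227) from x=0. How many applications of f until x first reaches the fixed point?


Step 1: x=0, cap=9227, increment=14
Step 2: x grows by 14 each step until capped at 9227; fixed point is x=9227
Step 3: iterations = ceil(9227/14) = 660

660


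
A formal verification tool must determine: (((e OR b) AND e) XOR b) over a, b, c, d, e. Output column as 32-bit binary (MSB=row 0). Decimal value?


Formula: (((e OR b) AND e) XOR b) over a, b, c, d, e (32 rows)
Evaluate each row (bits = a,b,c,d,e, MSB first):
  row 0 [00000]: (((0 OR 0) AND 0) XOR 0) -> 0
  row 1 [00001]: (((1 OR 0) AND 1) XOR 0) -> 1
  row 2 [00010]: (((0 OR 0) AND 0) XOR 0) -> 0
  row 3 [00011]: (((1 OR 0) AND 1) XOR 0) -> 1
  row 4 [00100]: (((0 OR 0) AND 0) XOR 0) -> 0
  row 5 [00101]: (((1 OR 0) AND 1) XOR 0) -> 1
  row 6 [00110]: (((0 OR 0) AND 0) XOR 0) -> 0
  row 7 [00111]: (((1 OR 0) AND 1) XOR 0) -> 1
  row 8 [01000]: (((0 OR 1) AND 0) XOR 1) -> 1
  row 9 [01001]: (((1 OR 1) AND 1) XOR 1) -> 0
  row 10 [01010]: (((0 OR 1) AND 0) XOR 1) -> 1
  row 11 [01011]: (((1 OR 1) AND 1) XOR 1) -> 0
  row 12 [01100]: (((0 OR 1) AND 0) XOR 1) -> 1
  row 13 [01101]: (((1 OR 1) AND 1) XOR 1) -> 0
  row 14 [01110]: (((0 OR 1) AND 0) XOR 1) -> 1
  row 15 [01111]: (((1 OR 1) AND 1) XOR 1) -> 0
  row 16 [10000]: (((0 OR 0) AND 0) XOR 0) -> 0
  row 17 [10001]: (((1 OR 0) AND 1) XOR 0) -> 1
  row 18 [10010]: (((0 OR 0) AND 0) XOR 0) -> 0
  row 19 [10011]: (((1 OR 0) AND 1) XOR 0) -> 1
  row 20 [10100]: (((0 OR 0) AND 0) XOR 0) -> 0
  row 21 [10101]: (((1 OR 0) AND 1) XOR 0) -> 1
  row 22 [10110]: (((0 OR 0) AND 0) XOR 0) -> 0
  row 23 [10111]: (((1 OR 0) AND 1) XOR 0) -> 1
  row 24 [11000]: (((0 OR 1) AND 0) XOR 1) -> 1
  row 25 [11001]: (((1 OR 1) AND 1) XOR 1) -> 0
  row 26 [11010]: (((0 OR 1) AND 0) XOR 1) -> 1
  row 27 [11011]: (((1 OR 1) AND 1) XOR 1) -> 0
  row 28 [11100]: (((0 OR 1) AND 0) XOR 1) -> 1
  row 29 [11101]: (((1 OR 1) AND 1) XOR 1) -> 0
  row 30 [11110]: (((0 OR 1) AND 0) XOR 1) -> 1
  row 31 [11111]: (((1 OR 1) AND 1) XOR 1) -> 0
Full result column, 4 rows per line (a,b,c fixed per line; d,e runs 00..11 left to right):
  rows 0-3 [a,b,c=000]: 0101  = hex 5
  rows 4-7 [a,b,c=001]: 0101  = hex 5
  rows 8-11 [a,b,c=010]: 1010  = hex A
  rows 12-15 [a,b,c=011]: 1010  = hex A
  rows 16-19 [a,b,c=100]: 0101  = hex 5
  rows 20-23 [a,b,c=101]: 0101  = hex 5
  rows 24-27 [a,b,c=110]: 1010  = hex A
  rows 28-31 [a,b,c=111]: 1010  = hex A
Output column (row 0 .. row 31) = 01010101101010100101010110101010
Output column grouped in 4s = 0101 0101 1010 1010 0101 0101 1010 1010 = 0x55AA55AA
Convert to decimal digit by digit (value = value*16 + digit):
  5 -> 5
  5*16 + 5 = 85
  85*16 + 10 (A) = 1370
  1370*16 + 10 (A) = 21930
  21930*16 + 5 = 350885
  350885*16 + 5 = 5614165
  5614165*16 + 10 (A) = 89826650
  89826650*16 + 10 (A) = 1437226410
Decimal = 1437226410

1437226410


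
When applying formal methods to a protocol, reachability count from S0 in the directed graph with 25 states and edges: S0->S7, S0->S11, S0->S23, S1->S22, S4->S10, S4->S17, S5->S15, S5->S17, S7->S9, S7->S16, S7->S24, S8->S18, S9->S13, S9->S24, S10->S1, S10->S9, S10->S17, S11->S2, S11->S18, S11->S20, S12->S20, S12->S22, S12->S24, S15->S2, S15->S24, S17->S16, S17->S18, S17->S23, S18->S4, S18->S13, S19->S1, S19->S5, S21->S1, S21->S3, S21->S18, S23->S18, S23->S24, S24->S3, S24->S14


BFS from S0:
  layer 0: {S0}
  layer 1: {S7, S11, S23}
  layer 2: {S2, S9, S16, S18, S20, S24}
  layer 3: {S3, S4, S13, S14}
  layer 4: {S10, S17}
  layer 5: {S1}
  layer 6: {S22}
Reachable set: {S0, S1, S2, S3, S4, S7, S9, S10, S11, S13, S14, S16, S17, S18, S20, S22, S23, S24}
Count = 18

18


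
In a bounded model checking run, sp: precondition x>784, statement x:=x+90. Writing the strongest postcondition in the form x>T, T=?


Formula: sp(P, x:=E) = exists old_x. (x = E[old_x/x]) AND P[old_x/x] (old_x is the value of x before the assignment; eliminate old_x by solving x = E[old_x/x] for old_x)
Step 1: Precondition P: x>784, i.e. old_x > 784
Step 2: Assignment gives x = old_x + 90, so old_x = x - 90
Step 3: Substitute into P: x - 90 > 784
Step 4: Simplify: x > 784+90 = 874

874


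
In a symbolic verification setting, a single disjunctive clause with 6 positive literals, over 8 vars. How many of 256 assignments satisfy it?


Step 1: Total=2^8=256
Step 2: Unsat when all 6 false: 2^2=4
Step 3: Sat=256-4=252

252


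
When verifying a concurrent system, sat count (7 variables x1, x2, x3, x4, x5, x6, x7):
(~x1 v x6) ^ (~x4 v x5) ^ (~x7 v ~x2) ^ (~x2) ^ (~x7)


CNF with 5 clauses over 7 vars (128 assignments).
An assignment satisfies CNF iff every clause has >=1 true literal.
Check each row (bits = x1,x2,x3,x4,x5,x6,x7; clause T/F shown):
  row 0 [0000000]: clauses=TTTTT -> 1
  row 1 [0000001]: clauses=TTTTF -> 0
  row 2 [0000010]: clauses=TTTTT -> 1
  row 3 [0000011]: clauses=TTTTF -> 0
  row 4 [0000100]: clauses=TTTTT -> 1
  (every remaining row is evaluated the same way; all 128 results are listed next)
Full result column, 8 rows per line (x1,x2,x3,x4 fixed per line; x5,x6,x7 runs 000..111 left to right):
  rows 0-7 [x1,x2,x3,x4=0000]: 10101010  (ones: 4)
  rows 8-15 [x1,x2,x3,x4=0001]: 00001010  (ones: 2)
  rows 16-23 [x1,x2,x3,x4=0010]: 10101010  (ones: 4)
  rows 24-31 [x1,x2,x3,x4=0011]: 00001010  (ones: 2)
  rows 32-39 [x1,x2,x3,x4=0100]: 00000000  (ones: 0)
  rows 40-47 [x1,x2,x3,x4=0101]: 00000000  (ones: 0)
  rows 48-55 [x1,x2,x3,x4=0110]: 00000000  (ones: 0)
  rows 56-63 [x1,x2,x3,x4=0111]: 00000000  (ones: 0)
  rows 64-71 [x1,x2,x3,x4=1000]: 00100010  (ones: 2)
  rows 72-79 [x1,x2,x3,x4=1001]: 00000010  (ones: 1)
  rows 80-87 [x1,x2,x3,x4=1010]: 00100010  (ones: 2)
  rows 88-95 [x1,x2,x3,x4=1011]: 00000010  (ones: 1)
  rows 96-103 [x1,x2,x3,x4=1100]: 00000000  (ones: 0)
  rows 104-111 [x1,x2,x3,x4=1101]: 00000000  (ones: 0)
  rows 112-119 [x1,x2,x3,x4=1110]: 00000000  (ones: 0)
  rows 120-127 [x1,x2,x3,x4=1111]: 00000000  (ones: 0)
Satisfying assignments = 4+2+4+2+0+0+0+0+2+1+2+1+0+0+0+0 = 18

18


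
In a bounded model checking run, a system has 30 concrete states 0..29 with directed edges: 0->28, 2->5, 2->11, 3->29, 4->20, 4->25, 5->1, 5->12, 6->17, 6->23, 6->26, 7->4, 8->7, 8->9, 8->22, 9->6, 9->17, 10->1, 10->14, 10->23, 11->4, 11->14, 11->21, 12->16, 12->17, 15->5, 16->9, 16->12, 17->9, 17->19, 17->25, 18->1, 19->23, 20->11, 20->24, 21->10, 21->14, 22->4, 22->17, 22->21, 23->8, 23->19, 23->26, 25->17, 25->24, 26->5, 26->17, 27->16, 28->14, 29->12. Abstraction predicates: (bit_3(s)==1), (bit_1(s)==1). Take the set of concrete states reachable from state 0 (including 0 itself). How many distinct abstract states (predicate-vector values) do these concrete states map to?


BFS from 0:
Concrete reachable: {0, 14, 28}
Abstract via predicates (bit_3(s)==1), (bit_1(s)==1):
  (0,0) <- {0}
  (1,0) <- {28}
  (1,1) <- {14}
Distinct abstract states = 3

3


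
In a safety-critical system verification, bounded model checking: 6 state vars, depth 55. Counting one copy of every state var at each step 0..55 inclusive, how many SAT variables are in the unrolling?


BMC unrolls to depth k, creating one copy of each state var for steps 0..k.
Step count = 55 + 1 = 56 (steps 0 through 55)
Vars per step = 6
Total = 6 * 56 = 336

336


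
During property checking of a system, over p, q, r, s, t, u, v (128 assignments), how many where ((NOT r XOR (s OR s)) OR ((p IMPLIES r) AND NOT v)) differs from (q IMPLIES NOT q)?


F1 = ((NOT r XOR (s OR s)) OR ((p IMPLIES r) AND NOT v))
F2 = (q IMPLIES NOT q)
Evaluate both on each of 128 rows (bits = p,q,r,s,t,u,v):
  row 0 [0000000]: F1=1 F2=1 -> 0
  row 1 [0000001]: F1=1 F2=1 -> 0
  row 2 [0000010]: F1=1 F2=1 -> 0
  row 3 [0000011]: F1=1 F2=1 -> 0
  row 4 [0000100]: F1=1 F2=1 -> 0
  (every remaining row is evaluated the same way; all 128 results are listed next)
Full result column, 8 rows per line (p,q,r,s fixed per line; t,u,v runs 000..111 left to right):
  rows 0-7 [p,q,r,s=0000]: 00000000  (ones: 0)
  rows 8-15 [p,q,r,s=0001]: 01010101  (ones: 4)
  rows 16-23 [p,q,r,s=0010]: 01010101  (ones: 4)
  rows 24-31 [p,q,r,s=0011]: 00000000  (ones: 0)
  rows 32-39 [p,q,r,s=0100]: 11111111  (ones: 8)
  rows 40-47 [p,q,r,s=0101]: 10101010  (ones: 4)
  rows 48-55 [p,q,r,s=0110]: 10101010  (ones: 4)
  rows 56-63 [p,q,r,s=0111]: 11111111  (ones: 8)
  rows 64-71 [p,q,r,s=1000]: 00000000  (ones: 0)
  rows 72-79 [p,q,r,s=1001]: 11111111  (ones: 8)
  rows 80-87 [p,q,r,s=1010]: 01010101  (ones: 4)
  rows 88-95 [p,q,r,s=1011]: 00000000  (ones: 0)
  rows 96-103 [p,q,r,s=1100]: 11111111  (ones: 8)
  rows 104-111 [p,q,r,s=1101]: 00000000  (ones: 0)
  rows 112-119 [p,q,r,s=1110]: 10101010  (ones: 4)
  rows 120-127 [p,q,r,s=1111]: 11111111  (ones: 8)
Disagreements = 0+4+4+0+8+4+4+8+0+8+4+0+8+0+4+8 = 64

64


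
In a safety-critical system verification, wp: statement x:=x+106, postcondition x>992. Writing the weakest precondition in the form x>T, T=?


Formula: wp(x:=E, P) = P[E/x] (substitute E for x in postcondition)
Step 1: Postcondition: x>992
Step 2: Substitute x+106 for x: x+106>992
Step 3: Solve for x: x > 992-106 = 886

886


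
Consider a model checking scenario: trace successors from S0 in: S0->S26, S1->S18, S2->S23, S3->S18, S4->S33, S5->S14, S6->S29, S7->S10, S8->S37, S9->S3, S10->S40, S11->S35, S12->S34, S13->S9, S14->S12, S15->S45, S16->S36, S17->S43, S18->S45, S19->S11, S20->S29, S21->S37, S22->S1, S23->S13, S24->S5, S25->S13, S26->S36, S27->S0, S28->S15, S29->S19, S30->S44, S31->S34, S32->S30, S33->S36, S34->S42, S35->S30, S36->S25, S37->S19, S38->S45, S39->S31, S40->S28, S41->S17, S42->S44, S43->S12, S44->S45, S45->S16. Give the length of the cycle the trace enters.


Trace from S0 until a state repeats:
  S0 -> S26 -> S36 -> S25 -> S13 -> S9 -> S3 -> S18 -> S45 -> S16 -> S36
S36 first seen at step 2, revisited at step 10.
Cycle length = 10 - 2 = 8

8


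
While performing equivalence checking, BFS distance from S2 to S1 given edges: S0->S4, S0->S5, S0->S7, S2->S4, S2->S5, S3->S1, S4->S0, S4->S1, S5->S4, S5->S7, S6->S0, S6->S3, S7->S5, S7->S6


BFS layer-by-layer from S2:
  dist 0: {S2}
  dist 1: {S4, S5}
  dist 2: {S0, S1, S7}
  -> S1 reached at distance 2
Shortest path length = 2

2


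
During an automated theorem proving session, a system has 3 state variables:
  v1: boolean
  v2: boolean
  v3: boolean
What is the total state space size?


State space = product of domain sizes of all variables.
Domain sizes:
  v1 (boolean): 2
  v2 (boolean): 2
  v3 (boolean): 2
Product = 2 * 2 * 2 = 8

8


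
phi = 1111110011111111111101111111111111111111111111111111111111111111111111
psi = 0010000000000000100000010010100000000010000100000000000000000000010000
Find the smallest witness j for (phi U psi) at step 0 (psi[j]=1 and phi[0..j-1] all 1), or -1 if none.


(phi U psi) at 0: need smallest j with psi[j]=1 and phi[i]=1 for all i in [0,j).
Scan from step 0:
  step 0: phi=1, psi=0 -> continue
  step 1: phi=1, psi=0 -> continue
  step 2: psi=1 and phi held for [0,2) -> witness found
Witness step = 2

2


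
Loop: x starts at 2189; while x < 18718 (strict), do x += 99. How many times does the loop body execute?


Step 1: x goes from 2189 toward 18718 by 99; the body runs while x<18718, so iterations = ceil((bound-start)/step)
Step 2: Distance=16529
Step 3: ceil(16529/99)=167

167


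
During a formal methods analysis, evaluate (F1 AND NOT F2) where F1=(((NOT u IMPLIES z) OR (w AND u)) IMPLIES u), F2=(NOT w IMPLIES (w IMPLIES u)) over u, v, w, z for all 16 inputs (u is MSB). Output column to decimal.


F1 = (((NOT u IMPLIES z) OR (w AND u)) IMPLIES u)
F2 = (NOT w IMPLIES (w IMPLIES u))
Counterexample to F1=>F2 is where F1=1 and F2=0.
Evaluate each row (bits = u,v,w,z, MSB first):
  row 0 [0000]: F1=1 F2=1 -> F1&~F2 -> 0
  row 1 [0001]: F1=0 F2=1 -> F1&~F2 -> 0
  row 2 [0010]: F1=1 F2=1 -> F1&~F2 -> 0
  row 3 [0011]: F1=0 F2=1 -> F1&~F2 -> 0
  row 4 [0100]: F1=1 F2=1 -> F1&~F2 -> 0
  row 5 [0101]: F1=0 F2=1 -> F1&~F2 -> 0
  row 6 [0110]: F1=1 F2=1 -> F1&~F2 -> 0
  row 7 [0111]: F1=0 F2=1 -> F1&~F2 -> 0
  row 8 [1000]: F1=1 F2=1 -> F1&~F2 -> 0
  row 9 [1001]: F1=1 F2=1 -> F1&~F2 -> 0
  row 10 [1010]: F1=1 F2=1 -> F1&~F2 -> 0
  row 11 [1011]: F1=1 F2=1 -> F1&~F2 -> 0
  row 12 [1100]: F1=1 F2=1 -> F1&~F2 -> 0
  row 13 [1101]: F1=1 F2=1 -> F1&~F2 -> 0
  row 14 [1110]: F1=1 F2=1 -> F1&~F2 -> 0
  row 15 [1111]: F1=1 F2=1 -> F1&~F2 -> 0
Full result column, 4 rows per line (u,v fixed per line; w,z runs 00..11 left to right):
  rows 0-3 [u,v=00]: 0000  = hex 0
  rows 4-7 [u,v=01]: 0000  = hex 0
  rows 8-11 [u,v=10]: 0000  = hex 0
  rows 12-15 [u,v=11]: 0000  = hex 0
Counterexample vector (row 0 .. row 15) = 0000000000000000
Output column grouped in 4s = 0000 0000 0000 0000 = 0x0000
Convert to decimal digit by digit (value = value*16 + digit):
  0 -> 0
  0*16 + 0 = 0
  0*16 + 0 = 0
  0*16 + 0 = 0
Decimal = 0

0


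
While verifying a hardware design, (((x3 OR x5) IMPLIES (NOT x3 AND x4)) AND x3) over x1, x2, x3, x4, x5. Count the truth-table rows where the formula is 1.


Formula: (((x3 OR x5) IMPLIES (NOT x3 AND x4)) AND x3) over 5 vars (32 rows)
Evaluate each row (x1, x2, x3, x4, x5 as bits, MSB first):
  row 0 [00000]: (((0 OR 0) IMPLIES (NOT 0 AND 0)) AND 0) -> 0
  row 1 [00001]: (((0 OR 1) IMPLIES (NOT 0 AND 0)) AND 0) -> 0
  row 2 [00010]: (((0 OR 0) IMPLIES (NOT 0 AND 1)) AND 0) -> 0
  row 3 [00011]: (((0 OR 1) IMPLIES (NOT 0 AND 1)) AND 0) -> 0
  row 4 [00100]: (((1 OR 0) IMPLIES (NOT 1 AND 0)) AND 1) -> 0
  row 5 [00101]: (((1 OR 1) IMPLIES (NOT 1 AND 0)) AND 1) -> 0
  row 6 [00110]: (((1 OR 0) IMPLIES (NOT 1 AND 1)) AND 1) -> 0
  row 7 [00111]: (((1 OR 1) IMPLIES (NOT 1 AND 1)) AND 1) -> 0
  row 8 [01000]: (((0 OR 0) IMPLIES (NOT 0 AND 0)) AND 0) -> 0
  row 9 [01001]: (((0 OR 1) IMPLIES (NOT 0 AND 0)) AND 0) -> 0
  row 10 [01010]: (((0 OR 0) IMPLIES (NOT 0 AND 1)) AND 0) -> 0
  row 11 [01011]: (((0 OR 1) IMPLIES (NOT 0 AND 1)) AND 0) -> 0
  row 12 [01100]: (((1 OR 0) IMPLIES (NOT 1 AND 0)) AND 1) -> 0
  row 13 [01101]: (((1 OR 1) IMPLIES (NOT 1 AND 0)) AND 1) -> 0
  row 14 [01110]: (((1 OR 0) IMPLIES (NOT 1 AND 1)) AND 1) -> 0
  row 15 [01111]: (((1 OR 1) IMPLIES (NOT 1 AND 1)) AND 1) -> 0
  row 16 [10000]: (((0 OR 0) IMPLIES (NOT 0 AND 0)) AND 0) -> 0
  row 17 [10001]: (((0 OR 1) IMPLIES (NOT 0 AND 0)) AND 0) -> 0
  row 18 [10010]: (((0 OR 0) IMPLIES (NOT 0 AND 1)) AND 0) -> 0
  row 19 [10011]: (((0 OR 1) IMPLIES (NOT 0 AND 1)) AND 0) -> 0
  row 20 [10100]: (((1 OR 0) IMPLIES (NOT 1 AND 0)) AND 1) -> 0
  row 21 [10101]: (((1 OR 1) IMPLIES (NOT 1 AND 0)) AND 1) -> 0
  row 22 [10110]: (((1 OR 0) IMPLIES (NOT 1 AND 1)) AND 1) -> 0
  row 23 [10111]: (((1 OR 1) IMPLIES (NOT 1 AND 1)) AND 1) -> 0
  row 24 [11000]: (((0 OR 0) IMPLIES (NOT 0 AND 0)) AND 0) -> 0
  row 25 [11001]: (((0 OR 1) IMPLIES (NOT 0 AND 0)) AND 0) -> 0
  row 26 [11010]: (((0 OR 0) IMPLIES (NOT 0 AND 1)) AND 0) -> 0
  row 27 [11011]: (((0 OR 1) IMPLIES (NOT 0 AND 1)) AND 0) -> 0
  row 28 [11100]: (((1 OR 0) IMPLIES (NOT 1 AND 0)) AND 1) -> 0
  row 29 [11101]: (((1 OR 1) IMPLIES (NOT 1 AND 0)) AND 1) -> 0
  row 30 [11110]: (((1 OR 0) IMPLIES (NOT 1 AND 1)) AND 1) -> 0
  row 31 [11111]: (((1 OR 1) IMPLIES (NOT 1 AND 1)) AND 1) -> 0
Full result column, 8 rows per line (x1,x2 fixed per line; x3,x4,x5 runs 000..111 left to right):
  rows 0-7 [x1,x2=00]: 00000000  (ones: 0)
  rows 8-15 [x1,x2=01]: 00000000  (ones: 0)
  rows 16-23 [x1,x2=10]: 00000000  (ones: 0)
  rows 24-31 [x1,x2=11]: 00000000  (ones: 0)
Count of 1-rows = 0+0+0+0 = 0

0
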